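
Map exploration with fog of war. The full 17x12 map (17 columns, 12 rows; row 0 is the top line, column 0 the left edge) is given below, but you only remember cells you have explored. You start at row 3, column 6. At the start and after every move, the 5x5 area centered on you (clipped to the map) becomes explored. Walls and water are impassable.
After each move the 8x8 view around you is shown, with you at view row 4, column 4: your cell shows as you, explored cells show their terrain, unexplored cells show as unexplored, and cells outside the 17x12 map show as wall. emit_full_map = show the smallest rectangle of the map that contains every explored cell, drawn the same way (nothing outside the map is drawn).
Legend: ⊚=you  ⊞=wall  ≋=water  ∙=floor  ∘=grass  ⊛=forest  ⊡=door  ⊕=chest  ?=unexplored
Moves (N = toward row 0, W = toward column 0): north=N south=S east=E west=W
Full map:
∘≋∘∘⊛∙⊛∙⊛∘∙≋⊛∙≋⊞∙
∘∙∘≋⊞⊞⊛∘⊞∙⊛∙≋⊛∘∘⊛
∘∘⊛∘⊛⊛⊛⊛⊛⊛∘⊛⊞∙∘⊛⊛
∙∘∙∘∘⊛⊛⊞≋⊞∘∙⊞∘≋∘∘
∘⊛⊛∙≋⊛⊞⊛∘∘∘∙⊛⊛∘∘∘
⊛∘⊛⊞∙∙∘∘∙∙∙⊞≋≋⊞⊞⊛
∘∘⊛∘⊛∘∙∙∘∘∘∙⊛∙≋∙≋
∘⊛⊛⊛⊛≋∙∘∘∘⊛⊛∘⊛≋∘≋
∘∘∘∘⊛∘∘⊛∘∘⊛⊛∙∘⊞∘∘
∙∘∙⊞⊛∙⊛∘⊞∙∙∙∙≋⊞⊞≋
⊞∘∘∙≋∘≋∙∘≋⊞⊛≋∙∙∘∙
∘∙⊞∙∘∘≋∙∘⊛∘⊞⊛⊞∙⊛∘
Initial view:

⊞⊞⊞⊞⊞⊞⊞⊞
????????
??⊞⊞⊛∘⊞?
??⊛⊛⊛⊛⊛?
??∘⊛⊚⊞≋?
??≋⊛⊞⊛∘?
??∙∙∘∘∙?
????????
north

⊞⊞⊞⊞⊞⊞⊞⊞
⊞⊞⊞⊞⊞⊞⊞⊞
??⊛∙⊛∙⊛?
??⊞⊞⊛∘⊞?
??⊛⊛⊚⊛⊛?
??∘⊛⊛⊞≋?
??≋⊛⊞⊛∘?
??∙∙∘∘∙?

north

⊞⊞⊞⊞⊞⊞⊞⊞
⊞⊞⊞⊞⊞⊞⊞⊞
⊞⊞⊞⊞⊞⊞⊞⊞
??⊛∙⊛∙⊛?
??⊞⊞⊚∘⊞?
??⊛⊛⊛⊛⊛?
??∘⊛⊛⊞≋?
??≋⊛⊞⊛∘?

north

⊞⊞⊞⊞⊞⊞⊞⊞
⊞⊞⊞⊞⊞⊞⊞⊞
⊞⊞⊞⊞⊞⊞⊞⊞
⊞⊞⊞⊞⊞⊞⊞⊞
??⊛∙⊚∙⊛?
??⊞⊞⊛∘⊞?
??⊛⊛⊛⊛⊛?
??∘⊛⊛⊞≋?

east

⊞⊞⊞⊞⊞⊞⊞⊞
⊞⊞⊞⊞⊞⊞⊞⊞
⊞⊞⊞⊞⊞⊞⊞⊞
⊞⊞⊞⊞⊞⊞⊞⊞
?⊛∙⊛⊚⊛∘?
?⊞⊞⊛∘⊞∙?
?⊛⊛⊛⊛⊛⊛?
?∘⊛⊛⊞≋??

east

⊞⊞⊞⊞⊞⊞⊞⊞
⊞⊞⊞⊞⊞⊞⊞⊞
⊞⊞⊞⊞⊞⊞⊞⊞
⊞⊞⊞⊞⊞⊞⊞⊞
⊛∙⊛∙⊚∘∙?
⊞⊞⊛∘⊞∙⊛?
⊛⊛⊛⊛⊛⊛∘?
∘⊛⊛⊞≋???

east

⊞⊞⊞⊞⊞⊞⊞⊞
⊞⊞⊞⊞⊞⊞⊞⊞
⊞⊞⊞⊞⊞⊞⊞⊞
⊞⊞⊞⊞⊞⊞⊞⊞
∙⊛∙⊛⊚∙≋?
⊞⊛∘⊞∙⊛∙?
⊛⊛⊛⊛⊛∘⊛?
⊛⊛⊞≋????

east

⊞⊞⊞⊞⊞⊞⊞⊞
⊞⊞⊞⊞⊞⊞⊞⊞
⊞⊞⊞⊞⊞⊞⊞⊞
⊞⊞⊞⊞⊞⊞⊞⊞
⊛∙⊛∘⊚≋⊛?
⊛∘⊞∙⊛∙≋?
⊛⊛⊛⊛∘⊛⊞?
⊛⊞≋?????

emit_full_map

⊛∙⊛∙⊛∘⊚≋⊛
⊞⊞⊛∘⊞∙⊛∙≋
⊛⊛⊛⊛⊛⊛∘⊛⊞
∘⊛⊛⊞≋????
≋⊛⊞⊛∘????
∙∙∘∘∙????

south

⊞⊞⊞⊞⊞⊞⊞⊞
⊞⊞⊞⊞⊞⊞⊞⊞
⊞⊞⊞⊞⊞⊞⊞⊞
⊛∙⊛∘∙≋⊛?
⊛∘⊞∙⊚∙≋?
⊛⊛⊛⊛∘⊛⊞?
⊛⊞≋⊞∘∙⊞?
⊞⊛∘?????

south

⊞⊞⊞⊞⊞⊞⊞⊞
⊞⊞⊞⊞⊞⊞⊞⊞
⊛∙⊛∘∙≋⊛?
⊛∘⊞∙⊛∙≋?
⊛⊛⊛⊛⊚⊛⊞?
⊛⊞≋⊞∘∙⊞?
⊞⊛∘∘∘∙⊛?
∘∘∙?????

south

⊞⊞⊞⊞⊞⊞⊞⊞
⊛∙⊛∘∙≋⊛?
⊛∘⊞∙⊛∙≋?
⊛⊛⊛⊛∘⊛⊞?
⊛⊞≋⊞⊚∙⊞?
⊞⊛∘∘∘∙⊛?
∘∘∙∙∙⊞≋?
????????

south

⊛∙⊛∘∙≋⊛?
⊛∘⊞∙⊛∙≋?
⊛⊛⊛⊛∘⊛⊞?
⊛⊞≋⊞∘∙⊞?
⊞⊛∘∘⊚∙⊛?
∘∘∙∙∙⊞≋?
??∘∘∘∙⊛?
????????

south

⊛∘⊞∙⊛∙≋?
⊛⊛⊛⊛∘⊛⊞?
⊛⊞≋⊞∘∙⊞?
⊞⊛∘∘∘∙⊛?
∘∘∙∙⊚⊞≋?
??∘∘∘∙⊛?
??∘∘⊛⊛∘?
????????

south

⊛⊛⊛⊛∘⊛⊞?
⊛⊞≋⊞∘∙⊞?
⊞⊛∘∘∘∙⊛?
∘∘∙∙∙⊞≋?
??∘∘⊚∙⊛?
??∘∘⊛⊛∘?
??∘∘⊛⊛∙?
????????

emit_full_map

⊛∙⊛∙⊛∘∙≋⊛
⊞⊞⊛∘⊞∙⊛∙≋
⊛⊛⊛⊛⊛⊛∘⊛⊞
∘⊛⊛⊞≋⊞∘∙⊞
≋⊛⊞⊛∘∘∘∙⊛
∙∙∘∘∙∙∙⊞≋
????∘∘⊚∙⊛
????∘∘⊛⊛∘
????∘∘⊛⊛∙

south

⊛⊞≋⊞∘∙⊞?
⊞⊛∘∘∘∙⊛?
∘∘∙∙∙⊞≋?
??∘∘∘∙⊛?
??∘∘⊚⊛∘?
??∘∘⊛⊛∙?
??⊞∙∙∙∙?
????????

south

⊞⊛∘∘∘∙⊛?
∘∘∙∙∙⊞≋?
??∘∘∘∙⊛?
??∘∘⊛⊛∘?
??∘∘⊚⊛∙?
??⊞∙∙∙∙?
??∘≋⊞⊛≋?
????????

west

⊛⊞⊛∘∘∘∙⊛
∙∘∘∙∙∙⊞≋
??∙∘∘∘∙⊛
??∘∘∘⊛⊛∘
??⊛∘⊚⊛⊛∙
??∘⊞∙∙∙∙
??∙∘≋⊞⊛≋
????????

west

≋⊛⊞⊛∘∘∘∙
∙∙∘∘∙∙∙⊞
??∙∙∘∘∘∙
??∙∘∘∘⊛⊛
??∘⊛⊚∘⊛⊛
??⊛∘⊞∙∙∙
??≋∙∘≋⊞⊛
????????

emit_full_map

⊛∙⊛∙⊛∘∙≋⊛
⊞⊞⊛∘⊞∙⊛∙≋
⊛⊛⊛⊛⊛⊛∘⊛⊞
∘⊛⊛⊞≋⊞∘∙⊞
≋⊛⊞⊛∘∘∘∙⊛
∙∙∘∘∙∙∙⊞≋
??∙∙∘∘∘∙⊛
??∙∘∘∘⊛⊛∘
??∘⊛⊚∘⊛⊛∙
??⊛∘⊞∙∙∙∙
??≋∙∘≋⊞⊛≋


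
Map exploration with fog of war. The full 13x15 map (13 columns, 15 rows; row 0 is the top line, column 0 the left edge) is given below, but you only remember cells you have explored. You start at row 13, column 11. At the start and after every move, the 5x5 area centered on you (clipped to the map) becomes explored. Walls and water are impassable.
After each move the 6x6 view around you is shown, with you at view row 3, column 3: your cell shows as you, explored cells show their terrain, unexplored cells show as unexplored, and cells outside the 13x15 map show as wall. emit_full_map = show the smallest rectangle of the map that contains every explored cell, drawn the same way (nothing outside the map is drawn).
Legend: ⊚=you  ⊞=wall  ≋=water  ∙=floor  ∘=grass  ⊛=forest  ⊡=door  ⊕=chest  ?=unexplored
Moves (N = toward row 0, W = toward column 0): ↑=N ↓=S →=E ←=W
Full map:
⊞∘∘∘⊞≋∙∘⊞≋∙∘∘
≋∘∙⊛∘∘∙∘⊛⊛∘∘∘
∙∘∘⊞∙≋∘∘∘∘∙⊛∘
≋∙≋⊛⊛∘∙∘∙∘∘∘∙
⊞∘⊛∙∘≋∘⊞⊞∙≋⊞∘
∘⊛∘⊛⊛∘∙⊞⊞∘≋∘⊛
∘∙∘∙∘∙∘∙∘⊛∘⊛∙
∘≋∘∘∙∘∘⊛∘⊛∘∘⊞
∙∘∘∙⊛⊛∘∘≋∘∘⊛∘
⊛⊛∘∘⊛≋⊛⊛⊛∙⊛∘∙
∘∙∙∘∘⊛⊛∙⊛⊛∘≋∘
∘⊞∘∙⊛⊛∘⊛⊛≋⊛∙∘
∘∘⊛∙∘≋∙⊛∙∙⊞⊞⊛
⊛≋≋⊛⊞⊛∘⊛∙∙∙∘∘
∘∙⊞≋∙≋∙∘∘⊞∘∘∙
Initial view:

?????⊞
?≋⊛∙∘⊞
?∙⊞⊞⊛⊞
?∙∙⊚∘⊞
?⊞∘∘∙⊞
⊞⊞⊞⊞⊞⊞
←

??????
?⊛≋⊛∙∘
?∙∙⊞⊞⊛
?∙∙⊚∘∘
?∘⊞∘∘∙
⊞⊞⊞⊞⊞⊞

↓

?⊛≋⊛∙∘
?∙∙⊞⊞⊛
?∙∙∙∘∘
?∘⊞⊚∘∙
⊞⊞⊞⊞⊞⊞
⊞⊞⊞⊞⊞⊞

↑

??????
?⊛≋⊛∙∘
?∙∙⊞⊞⊛
?∙∙⊚∘∘
?∘⊞∘∘∙
⊞⊞⊞⊞⊞⊞

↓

?⊛≋⊛∙∘
?∙∙⊞⊞⊛
?∙∙∙∘∘
?∘⊞⊚∘∙
⊞⊞⊞⊞⊞⊞
⊞⊞⊞⊞⊞⊞

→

⊛≋⊛∙∘⊞
∙∙⊞⊞⊛⊞
∙∙∙∘∘⊞
∘⊞∘⊚∙⊞
⊞⊞⊞⊞⊞⊞
⊞⊞⊞⊞⊞⊞

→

≋⊛∙∘⊞⊞
∙⊞⊞⊛⊞⊞
∙∙∘∘⊞⊞
⊞∘∘⊚⊞⊞
⊞⊞⊞⊞⊞⊞
⊞⊞⊞⊞⊞⊞

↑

????⊞⊞
≋⊛∙∘⊞⊞
∙⊞⊞⊛⊞⊞
∙∙∘⊚⊞⊞
⊞∘∘∙⊞⊞
⊞⊞⊞⊞⊞⊞

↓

≋⊛∙∘⊞⊞
∙⊞⊞⊛⊞⊞
∙∙∘∘⊞⊞
⊞∘∘⊚⊞⊞
⊞⊞⊞⊞⊞⊞
⊞⊞⊞⊞⊞⊞

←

⊛≋⊛∙∘⊞
∙∙⊞⊞⊛⊞
∙∙∙∘∘⊞
∘⊞∘⊚∙⊞
⊞⊞⊞⊞⊞⊞
⊞⊞⊞⊞⊞⊞

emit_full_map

⊛≋⊛∙∘
∙∙⊞⊞⊛
∙∙∙∘∘
∘⊞∘⊚∙


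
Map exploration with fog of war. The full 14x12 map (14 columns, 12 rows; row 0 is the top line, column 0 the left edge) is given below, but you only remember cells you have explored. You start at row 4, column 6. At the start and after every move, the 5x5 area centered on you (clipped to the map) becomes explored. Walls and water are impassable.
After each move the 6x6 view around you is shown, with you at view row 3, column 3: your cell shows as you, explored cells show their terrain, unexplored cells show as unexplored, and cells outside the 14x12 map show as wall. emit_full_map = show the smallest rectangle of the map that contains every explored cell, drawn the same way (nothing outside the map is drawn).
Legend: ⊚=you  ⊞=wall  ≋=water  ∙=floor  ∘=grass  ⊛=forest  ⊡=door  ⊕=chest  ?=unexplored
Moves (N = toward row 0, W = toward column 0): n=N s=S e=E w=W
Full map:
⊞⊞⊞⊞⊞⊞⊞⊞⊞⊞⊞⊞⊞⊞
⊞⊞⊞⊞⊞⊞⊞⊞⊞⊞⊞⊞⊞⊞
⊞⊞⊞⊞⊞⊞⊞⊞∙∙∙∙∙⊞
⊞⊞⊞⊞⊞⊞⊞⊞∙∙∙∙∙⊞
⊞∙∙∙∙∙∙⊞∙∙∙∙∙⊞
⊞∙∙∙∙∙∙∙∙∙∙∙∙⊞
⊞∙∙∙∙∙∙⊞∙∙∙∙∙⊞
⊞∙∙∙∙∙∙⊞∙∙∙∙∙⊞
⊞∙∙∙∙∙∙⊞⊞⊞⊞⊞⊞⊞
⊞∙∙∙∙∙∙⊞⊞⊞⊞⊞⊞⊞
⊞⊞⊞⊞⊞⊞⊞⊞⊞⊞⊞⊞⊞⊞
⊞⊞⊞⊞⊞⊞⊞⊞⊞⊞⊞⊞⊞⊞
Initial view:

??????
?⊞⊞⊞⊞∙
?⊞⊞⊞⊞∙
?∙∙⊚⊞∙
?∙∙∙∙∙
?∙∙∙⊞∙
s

?⊞⊞⊞⊞∙
?⊞⊞⊞⊞∙
?∙∙∙⊞∙
?∙∙⊚∙∙
?∙∙∙⊞∙
?∙∙∙⊞∙

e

⊞⊞⊞⊞∙?
⊞⊞⊞⊞∙∙
∙∙∙⊞∙∙
∙∙∙⊚∙∙
∙∙∙⊞∙∙
∙∙∙⊞∙∙

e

⊞⊞⊞∙??
⊞⊞⊞∙∙∙
∙∙⊞∙∙∙
∙∙∙⊚∙∙
∙∙⊞∙∙∙
∙∙⊞∙∙∙

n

??????
⊞⊞⊞∙∙∙
⊞⊞⊞∙∙∙
∙∙⊞⊚∙∙
∙∙∙∙∙∙
∙∙⊞∙∙∙

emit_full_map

⊞⊞⊞⊞∙∙∙
⊞⊞⊞⊞∙∙∙
∙∙∙⊞⊚∙∙
∙∙∙∙∙∙∙
∙∙∙⊞∙∙∙
∙∙∙⊞∙∙∙

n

??????
?⊞⊞⊞⊞⊞
⊞⊞⊞∙∙∙
⊞⊞⊞⊚∙∙
∙∙⊞∙∙∙
∙∙∙∙∙∙

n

⊞⊞⊞⊞⊞⊞
?⊞⊞⊞⊞⊞
?⊞⊞⊞⊞⊞
⊞⊞⊞⊚∙∙
⊞⊞⊞∙∙∙
∙∙⊞∙∙∙

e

⊞⊞⊞⊞⊞⊞
⊞⊞⊞⊞⊞⊞
⊞⊞⊞⊞⊞⊞
⊞⊞∙⊚∙∙
⊞⊞∙∙∙∙
∙⊞∙∙∙∙

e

⊞⊞⊞⊞⊞⊞
⊞⊞⊞⊞⊞⊞
⊞⊞⊞⊞⊞⊞
⊞∙∙⊚∙∙
⊞∙∙∙∙∙
⊞∙∙∙∙∙

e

⊞⊞⊞⊞⊞⊞
⊞⊞⊞⊞⊞⊞
⊞⊞⊞⊞⊞⊞
∙∙∙⊚∙⊞
∙∙∙∙∙⊞
∙∙∙∙∙⊞

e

⊞⊞⊞⊞⊞⊞
⊞⊞⊞⊞⊞⊞
⊞⊞⊞⊞⊞⊞
∙∙∙⊚⊞⊞
∙∙∙∙⊞⊞
∙∙∙∙⊞⊞

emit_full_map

??⊞⊞⊞⊞⊞⊞⊞⊞
??⊞⊞⊞⊞⊞⊞⊞⊞
⊞⊞⊞⊞∙∙∙∙⊚⊞
⊞⊞⊞⊞∙∙∙∙∙⊞
∙∙∙⊞∙∙∙∙∙⊞
∙∙∙∙∙∙∙???
∙∙∙⊞∙∙∙???
∙∙∙⊞∙∙∙???

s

⊞⊞⊞⊞⊞⊞
⊞⊞⊞⊞⊞⊞
∙∙∙∙⊞⊞
∙∙∙⊚⊞⊞
∙∙∙∙⊞⊞
∙∙∙∙⊞⊞

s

⊞⊞⊞⊞⊞⊞
∙∙∙∙⊞⊞
∙∙∙∙⊞⊞
∙∙∙⊚⊞⊞
∙∙∙∙⊞⊞
∙∙∙∙⊞⊞

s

∙∙∙∙⊞⊞
∙∙∙∙⊞⊞
∙∙∙∙⊞⊞
∙∙∙⊚⊞⊞
∙∙∙∙⊞⊞
∙∙∙∙⊞⊞

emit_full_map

??⊞⊞⊞⊞⊞⊞⊞⊞
??⊞⊞⊞⊞⊞⊞⊞⊞
⊞⊞⊞⊞∙∙∙∙∙⊞
⊞⊞⊞⊞∙∙∙∙∙⊞
∙∙∙⊞∙∙∙∙∙⊞
∙∙∙∙∙∙∙∙⊚⊞
∙∙∙⊞∙∙∙∙∙⊞
∙∙∙⊞∙∙∙∙∙⊞


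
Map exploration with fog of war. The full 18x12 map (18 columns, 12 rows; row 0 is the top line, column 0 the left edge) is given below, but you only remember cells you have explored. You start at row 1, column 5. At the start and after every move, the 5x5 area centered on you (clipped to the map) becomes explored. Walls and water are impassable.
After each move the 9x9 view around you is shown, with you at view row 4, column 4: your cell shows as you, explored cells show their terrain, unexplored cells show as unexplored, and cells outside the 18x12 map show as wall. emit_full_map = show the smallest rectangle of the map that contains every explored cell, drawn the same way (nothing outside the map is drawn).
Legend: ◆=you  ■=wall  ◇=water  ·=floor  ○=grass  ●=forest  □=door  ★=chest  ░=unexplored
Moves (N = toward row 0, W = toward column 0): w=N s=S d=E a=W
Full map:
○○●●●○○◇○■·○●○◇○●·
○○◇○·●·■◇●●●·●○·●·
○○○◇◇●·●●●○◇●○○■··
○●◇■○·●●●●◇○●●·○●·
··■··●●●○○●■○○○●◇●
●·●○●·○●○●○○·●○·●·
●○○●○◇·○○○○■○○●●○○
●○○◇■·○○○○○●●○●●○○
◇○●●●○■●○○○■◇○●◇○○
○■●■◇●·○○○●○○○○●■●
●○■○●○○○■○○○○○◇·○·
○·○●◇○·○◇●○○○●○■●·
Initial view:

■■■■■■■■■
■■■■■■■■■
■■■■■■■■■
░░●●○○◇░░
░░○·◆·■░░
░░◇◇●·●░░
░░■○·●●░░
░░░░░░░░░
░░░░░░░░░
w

■■■■■■■■■
■■■■■■■■■
■■■■■■■■■
■■■■■■■■■
░░●●◆○◇░░
░░○·●·■░░
░░◇◇●·●░░
░░■○·●●░░
░░░░░░░░░

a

■■■■■■■■■
■■■■■■■■■
■■■■■■■■■
■■■■■■■■■
░░●●◆○○◇░
░░◇○·●·■░
░░○◇◇●·●░
░░░■○·●●░
░░░░░░░░░

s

■■■■■■■■■
■■■■■■■■■
■■■■■■■■■
░░●●●○○◇░
░░◇○◆●·■░
░░○◇◇●·●░
░░◇■○·●●░
░░░░░░░░░
░░░░░░░░░

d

■■■■■■■■■
■■■■■■■■■
■■■■■■■■■
░●●●○○◇░░
░◇○·◆·■░░
░○◇◇●·●░░
░◇■○·●●░░
░░░░░░░░░
░░░░░░░░░

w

■■■■■■■■■
■■■■■■■■■
■■■■■■■■■
■■■■■■■■■
░●●●◆○◇░░
░◇○·●·■░░
░○◇◇●·●░░
░◇■○·●●░░
░░░░░░░░░

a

■■■■■■■■■
■■■■■■■■■
■■■■■■■■■
■■■■■■■■■
░░●●◆○○◇░
░░◇○·●·■░
░░○◇◇●·●░
░░◇■○·●●░
░░░░░░░░░

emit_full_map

●●◆○○◇
◇○·●·■
○◇◇●·●
◇■○·●●

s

■■■■■■■■■
■■■■■■■■■
■■■■■■■■■
░░●●●○○◇░
░░◇○◆●·■░
░░○◇◇●·●░
░░◇■○·●●░
░░░░░░░░░
░░░░░░░░░

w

■■■■■■■■■
■■■■■■■■■
■■■■■■■■■
■■■■■■■■■
░░●●◆○○◇░
░░◇○·●·■░
░░○◇◇●·●░
░░◇■○·●●░
░░░░░░░░░

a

■■■■■■■■■
■■■■■■■■■
■■■■■■■■■
■■■■■■■■■
■░○●◆●○○◇
■░○◇○·●·■
■░○○◇◇●·●
■░░◇■○·●●
■░░░░░░░░

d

■■■■■■■■■
■■■■■■■■■
■■■■■■■■■
■■■■■■■■■
░○●●◆○○◇░
░○◇○·●·■░
░○○◇◇●·●░
░░◇■○·●●░
░░░░░░░░░

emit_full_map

○●●◆○○◇
○◇○·●·■
○○◇◇●·●
░◇■○·●●

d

■■■■■■■■■
■■■■■■■■■
■■■■■■■■■
■■■■■■■■■
○●●●◆○◇░░
○◇○·●·■░░
○○◇◇●·●░░
░◇■○·●●░░
░░░░░░░░░

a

■■■■■■■■■
■■■■■■■■■
■■■■■■■■■
■■■■■■■■■
░○●●◆○○◇░
░○◇○·●·■░
░○○◇◇●·●░
░░◇■○·●●░
░░░░░░░░░

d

■■■■■■■■■
■■■■■■■■■
■■■■■■■■■
■■■■■■■■■
○●●●◆○◇░░
○◇○·●·■░░
○○◇◇●·●░░
░◇■○·●●░░
░░░░░░░░░

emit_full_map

○●●●◆○◇
○◇○·●·■
○○◇◇●·●
░◇■○·●●


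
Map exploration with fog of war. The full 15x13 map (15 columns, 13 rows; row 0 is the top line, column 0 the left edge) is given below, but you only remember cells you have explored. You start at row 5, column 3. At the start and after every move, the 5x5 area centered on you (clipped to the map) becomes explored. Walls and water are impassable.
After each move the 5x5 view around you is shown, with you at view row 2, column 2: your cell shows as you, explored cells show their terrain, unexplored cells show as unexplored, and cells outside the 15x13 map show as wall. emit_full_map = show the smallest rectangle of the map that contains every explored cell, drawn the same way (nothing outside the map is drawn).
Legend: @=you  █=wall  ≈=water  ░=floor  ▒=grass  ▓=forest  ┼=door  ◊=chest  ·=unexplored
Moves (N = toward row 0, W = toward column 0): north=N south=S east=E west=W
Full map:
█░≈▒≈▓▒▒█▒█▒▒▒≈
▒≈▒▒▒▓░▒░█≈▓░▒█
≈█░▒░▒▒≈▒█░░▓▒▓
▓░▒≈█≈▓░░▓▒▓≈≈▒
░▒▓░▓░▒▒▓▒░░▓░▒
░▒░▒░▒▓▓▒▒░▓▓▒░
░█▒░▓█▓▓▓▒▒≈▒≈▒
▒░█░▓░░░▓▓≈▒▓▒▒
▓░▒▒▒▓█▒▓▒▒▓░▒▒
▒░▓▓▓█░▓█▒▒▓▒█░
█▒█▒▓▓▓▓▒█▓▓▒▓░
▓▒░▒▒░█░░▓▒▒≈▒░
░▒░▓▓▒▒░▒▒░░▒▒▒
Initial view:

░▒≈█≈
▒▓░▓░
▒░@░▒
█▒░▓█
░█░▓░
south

▒▓░▓░
▒░▒░▒
█▒@▓█
░█░▓░
░▒▒▒▓

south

▒░▒░▒
█▒░▓█
░█@▓░
░▒▒▒▓
░▓▓▓█

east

░▒░▒▓
▒░▓█▓
█░@░░
▒▒▒▓█
▓▓▓█░

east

▒░▒▓▓
░▓█▓▓
░▓@░░
▒▒▓█▒
▓▓█░▓

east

░▒▓▓▒
▓█▓▓▓
▓░@░▓
▒▓█▒▓
▓█░▓█

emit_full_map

░▒≈█≈···
▒▓░▓░···
▒░▒░▒▓▓▒
█▒░▓█▓▓▓
░█░▓░@░▓
░▒▒▒▓█▒▓
░▓▓▓█░▓█

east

▒▓▓▒▒
█▓▓▓▒
░░@▓▓
▓█▒▓▒
█░▓█▒

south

█▓▓▓▒
░░░▓▓
▓█@▓▒
█░▓█▒
▓▓▓▒█

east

▓▓▓▒▒
░░▓▓≈
█▒@▒▒
░▓█▒▒
▓▓▒█▓

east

▓▓▒▒≈
░▓▓≈▒
▒▓@▒▓
▓█▒▒▓
▓▒█▓▓

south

░▓▓≈▒
▒▓▒▒▓
▓█@▒▓
▓▒█▓▓
░░▓▒▒

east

▓▓≈▒▓
▓▒▒▓░
█▒@▓▒
▒█▓▓▒
░▓▒▒≈

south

▓▒▒▓░
█▒▒▓▒
▒█@▓▒
░▓▒▒≈
▒▒░░▒

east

▒▒▓░▒
▒▒▓▒█
█▓@▒▓
▓▒▒≈▒
▒░░▒▒

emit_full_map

░▒≈█≈········
▒▓░▓░········
▒░▒░▒▓▓▒▒····
█▒░▓█▓▓▓▒▒≈··
░█░▓░░░▓▓≈▒▓·
░▒▒▒▓█▒▓▒▒▓░▒
░▓▓▓█░▓█▒▒▓▒█
····▓▓▓▒█▓@▒▓
······░░▓▒▒≈▒
·······▒▒░░▒▒


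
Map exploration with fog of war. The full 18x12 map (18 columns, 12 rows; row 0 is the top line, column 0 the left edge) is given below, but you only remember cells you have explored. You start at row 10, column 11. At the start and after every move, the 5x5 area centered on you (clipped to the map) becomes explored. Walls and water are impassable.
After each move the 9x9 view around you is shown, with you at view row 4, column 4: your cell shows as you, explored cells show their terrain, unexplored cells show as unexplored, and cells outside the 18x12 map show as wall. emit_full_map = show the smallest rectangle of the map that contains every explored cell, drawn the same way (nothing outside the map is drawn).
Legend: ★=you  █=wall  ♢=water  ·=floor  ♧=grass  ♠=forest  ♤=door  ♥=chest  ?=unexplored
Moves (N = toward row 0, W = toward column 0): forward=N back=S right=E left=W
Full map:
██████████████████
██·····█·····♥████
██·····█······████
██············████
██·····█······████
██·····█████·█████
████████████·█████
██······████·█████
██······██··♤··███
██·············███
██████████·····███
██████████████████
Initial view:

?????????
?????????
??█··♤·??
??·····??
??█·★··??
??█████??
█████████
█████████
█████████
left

?????????
?????????
??██··♤·?
??······?
??██★···?
??██████?
█████████
█████████
█████████

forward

?????????
?????????
??████·??
??██··♤·?
??··★···?
??██····?
??██████?
█████████
█████████

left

?????????
?????????
??·████·?
??·██··♤·
??··★····
??███····
??███████
█████████
█████████

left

?????????
?????????
??··████·
??··██··♤
??··★····
??████···
??███████
█████████
█████████

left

?????????
?????????
??···████
??···██··
??··★····
??█████··
??███████
█████████
█████████

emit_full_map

···████·?
···██··♤·
··★······
█████····
█████████

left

?????????
?????????
??····███
??····██·
??··★····
??██████·
??███████
█████████
█████████

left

?????????
?????????
??·····██
??·····██
??··★····
??███████
??███████
█████████
█████████

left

?????????
?????????
??······█
??······█
??··★····
??███████
??███████
█████████
█████████

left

█????????
█????????
█?█······
█?█······
█?█·★····
█?███████
█?███████
█████████
█████████

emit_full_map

█······████·?
█······██··♤·
█·★··········
█████████····
█████████████


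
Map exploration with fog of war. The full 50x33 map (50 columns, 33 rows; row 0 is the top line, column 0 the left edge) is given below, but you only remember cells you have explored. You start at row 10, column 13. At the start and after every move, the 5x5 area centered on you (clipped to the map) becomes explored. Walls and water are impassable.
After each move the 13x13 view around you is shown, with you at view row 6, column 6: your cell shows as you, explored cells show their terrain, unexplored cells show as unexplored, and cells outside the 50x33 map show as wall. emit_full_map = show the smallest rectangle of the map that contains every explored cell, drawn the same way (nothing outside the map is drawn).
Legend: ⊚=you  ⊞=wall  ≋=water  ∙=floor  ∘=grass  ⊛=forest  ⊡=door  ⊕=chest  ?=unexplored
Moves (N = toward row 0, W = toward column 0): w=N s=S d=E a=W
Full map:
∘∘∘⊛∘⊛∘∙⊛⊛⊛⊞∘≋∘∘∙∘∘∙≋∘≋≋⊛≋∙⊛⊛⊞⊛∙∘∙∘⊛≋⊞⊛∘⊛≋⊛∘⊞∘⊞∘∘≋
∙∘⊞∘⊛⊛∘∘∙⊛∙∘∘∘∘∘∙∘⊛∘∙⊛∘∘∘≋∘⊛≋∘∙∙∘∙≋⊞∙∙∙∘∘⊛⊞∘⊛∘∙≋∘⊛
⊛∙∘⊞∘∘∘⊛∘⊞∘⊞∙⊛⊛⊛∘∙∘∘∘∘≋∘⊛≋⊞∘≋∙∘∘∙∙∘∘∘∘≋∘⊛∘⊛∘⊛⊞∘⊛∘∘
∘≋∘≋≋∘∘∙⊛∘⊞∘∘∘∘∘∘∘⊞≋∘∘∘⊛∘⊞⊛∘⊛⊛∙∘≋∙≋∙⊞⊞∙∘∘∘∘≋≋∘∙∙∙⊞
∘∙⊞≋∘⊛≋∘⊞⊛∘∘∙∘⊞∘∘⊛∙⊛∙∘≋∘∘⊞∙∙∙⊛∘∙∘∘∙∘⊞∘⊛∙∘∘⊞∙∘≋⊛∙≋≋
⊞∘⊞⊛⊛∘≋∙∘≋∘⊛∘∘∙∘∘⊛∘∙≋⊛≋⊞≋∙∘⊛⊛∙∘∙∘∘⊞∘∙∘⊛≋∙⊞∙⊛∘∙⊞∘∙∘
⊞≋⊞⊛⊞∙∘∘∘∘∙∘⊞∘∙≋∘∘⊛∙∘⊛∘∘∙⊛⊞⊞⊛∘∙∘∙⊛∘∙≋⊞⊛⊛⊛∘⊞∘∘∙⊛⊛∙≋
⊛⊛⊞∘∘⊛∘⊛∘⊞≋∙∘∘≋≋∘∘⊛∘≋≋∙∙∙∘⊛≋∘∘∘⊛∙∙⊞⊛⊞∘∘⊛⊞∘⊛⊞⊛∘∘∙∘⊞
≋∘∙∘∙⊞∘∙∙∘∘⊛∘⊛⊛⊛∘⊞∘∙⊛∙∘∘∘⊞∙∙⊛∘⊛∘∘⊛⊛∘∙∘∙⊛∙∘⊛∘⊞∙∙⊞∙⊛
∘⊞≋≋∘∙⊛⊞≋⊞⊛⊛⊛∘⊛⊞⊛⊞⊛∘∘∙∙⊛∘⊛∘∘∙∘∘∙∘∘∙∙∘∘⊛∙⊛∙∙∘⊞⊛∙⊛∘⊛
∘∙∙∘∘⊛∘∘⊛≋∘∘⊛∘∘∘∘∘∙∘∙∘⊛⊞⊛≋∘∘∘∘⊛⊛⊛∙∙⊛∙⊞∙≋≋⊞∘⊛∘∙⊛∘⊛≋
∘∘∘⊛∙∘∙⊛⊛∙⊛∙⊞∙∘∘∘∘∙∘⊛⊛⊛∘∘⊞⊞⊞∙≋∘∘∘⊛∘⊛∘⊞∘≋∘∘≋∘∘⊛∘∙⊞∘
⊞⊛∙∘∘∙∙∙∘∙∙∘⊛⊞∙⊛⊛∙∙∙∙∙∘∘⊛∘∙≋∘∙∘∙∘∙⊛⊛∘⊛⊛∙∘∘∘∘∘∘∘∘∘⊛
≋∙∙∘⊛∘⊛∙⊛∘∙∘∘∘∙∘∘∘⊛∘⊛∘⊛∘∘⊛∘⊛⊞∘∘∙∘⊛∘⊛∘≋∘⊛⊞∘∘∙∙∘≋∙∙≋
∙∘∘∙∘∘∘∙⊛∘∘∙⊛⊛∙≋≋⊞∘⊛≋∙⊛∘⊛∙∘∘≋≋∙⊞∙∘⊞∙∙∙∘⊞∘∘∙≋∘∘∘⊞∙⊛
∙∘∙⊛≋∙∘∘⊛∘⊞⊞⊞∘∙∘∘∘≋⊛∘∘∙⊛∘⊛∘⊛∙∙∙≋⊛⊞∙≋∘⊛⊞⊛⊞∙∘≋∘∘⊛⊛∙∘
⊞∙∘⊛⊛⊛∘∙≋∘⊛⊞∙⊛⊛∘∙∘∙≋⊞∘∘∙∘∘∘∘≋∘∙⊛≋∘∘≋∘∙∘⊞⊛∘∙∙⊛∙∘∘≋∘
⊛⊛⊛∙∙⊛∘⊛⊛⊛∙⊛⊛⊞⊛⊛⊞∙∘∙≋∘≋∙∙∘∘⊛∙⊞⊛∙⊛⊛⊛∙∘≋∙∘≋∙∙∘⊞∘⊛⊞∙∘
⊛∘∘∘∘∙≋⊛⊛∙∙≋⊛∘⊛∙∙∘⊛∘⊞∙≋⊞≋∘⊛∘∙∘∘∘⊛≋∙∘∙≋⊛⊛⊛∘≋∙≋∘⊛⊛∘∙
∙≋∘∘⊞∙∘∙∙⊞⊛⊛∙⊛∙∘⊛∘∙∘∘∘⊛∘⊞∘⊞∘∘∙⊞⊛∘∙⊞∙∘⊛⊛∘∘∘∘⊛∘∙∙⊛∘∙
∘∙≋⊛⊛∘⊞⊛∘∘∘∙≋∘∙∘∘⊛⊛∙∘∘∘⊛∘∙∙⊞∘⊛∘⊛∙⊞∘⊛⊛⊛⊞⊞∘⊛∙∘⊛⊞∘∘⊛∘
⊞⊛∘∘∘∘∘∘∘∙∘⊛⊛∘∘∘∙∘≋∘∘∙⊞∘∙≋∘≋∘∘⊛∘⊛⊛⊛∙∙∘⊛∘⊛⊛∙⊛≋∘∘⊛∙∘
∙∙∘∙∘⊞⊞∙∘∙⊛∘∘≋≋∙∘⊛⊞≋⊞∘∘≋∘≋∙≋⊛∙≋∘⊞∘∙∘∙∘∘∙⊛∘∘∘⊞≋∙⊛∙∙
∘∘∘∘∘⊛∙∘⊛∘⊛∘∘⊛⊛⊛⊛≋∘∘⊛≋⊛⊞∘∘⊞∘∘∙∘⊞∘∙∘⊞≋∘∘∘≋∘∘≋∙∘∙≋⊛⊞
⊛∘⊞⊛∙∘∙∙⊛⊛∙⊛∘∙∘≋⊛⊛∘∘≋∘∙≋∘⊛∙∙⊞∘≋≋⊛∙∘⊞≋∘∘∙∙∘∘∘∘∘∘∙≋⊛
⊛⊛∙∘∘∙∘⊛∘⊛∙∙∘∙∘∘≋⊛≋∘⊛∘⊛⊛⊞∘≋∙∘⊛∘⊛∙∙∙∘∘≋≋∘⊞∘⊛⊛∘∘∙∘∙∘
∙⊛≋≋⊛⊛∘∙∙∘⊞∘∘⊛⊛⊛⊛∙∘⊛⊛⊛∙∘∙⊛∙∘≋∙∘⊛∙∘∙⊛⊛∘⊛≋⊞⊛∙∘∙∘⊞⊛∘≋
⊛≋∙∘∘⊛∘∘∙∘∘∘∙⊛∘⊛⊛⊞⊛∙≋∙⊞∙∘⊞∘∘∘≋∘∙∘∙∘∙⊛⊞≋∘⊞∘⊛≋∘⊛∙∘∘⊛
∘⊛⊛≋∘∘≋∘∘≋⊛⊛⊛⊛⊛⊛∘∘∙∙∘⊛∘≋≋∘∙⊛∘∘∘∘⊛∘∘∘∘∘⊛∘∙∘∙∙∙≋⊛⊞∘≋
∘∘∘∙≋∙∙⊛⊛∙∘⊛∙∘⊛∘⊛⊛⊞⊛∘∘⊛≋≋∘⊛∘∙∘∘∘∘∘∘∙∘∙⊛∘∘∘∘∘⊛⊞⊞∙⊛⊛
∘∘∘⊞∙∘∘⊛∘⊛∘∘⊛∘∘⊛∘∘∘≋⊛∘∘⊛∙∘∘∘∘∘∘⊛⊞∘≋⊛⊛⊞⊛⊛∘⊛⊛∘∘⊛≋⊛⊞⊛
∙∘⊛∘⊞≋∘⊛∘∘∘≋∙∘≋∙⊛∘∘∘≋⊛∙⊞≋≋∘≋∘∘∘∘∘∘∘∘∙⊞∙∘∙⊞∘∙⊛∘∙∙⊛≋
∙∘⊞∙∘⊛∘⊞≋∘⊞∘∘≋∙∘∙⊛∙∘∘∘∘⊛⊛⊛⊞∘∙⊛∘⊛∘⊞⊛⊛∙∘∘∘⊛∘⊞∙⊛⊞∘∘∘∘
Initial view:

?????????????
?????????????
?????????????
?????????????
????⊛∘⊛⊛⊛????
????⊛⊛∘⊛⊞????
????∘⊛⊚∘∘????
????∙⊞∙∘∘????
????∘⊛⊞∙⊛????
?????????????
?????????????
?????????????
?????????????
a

?????????????
?????????????
?????????????
?????????????
????∘⊛∘⊛⊛⊛???
????⊛⊛⊛∘⊛⊞???
????∘∘⊚∘∘∘???
????⊛∙⊞∙∘∘???
????∙∘⊛⊞∙⊛???
?????????????
?????????????
?????????????
?????????????

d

?????????????
?????????????
?????????????
?????????????
???∘⊛∘⊛⊛⊛????
???⊛⊛⊛∘⊛⊞????
???∘∘⊛⊚∘∘????
???⊛∙⊞∙∘∘????
???∙∘⊛⊞∙⊛????
?????????????
?????????????
?????????????
?????????????

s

?????????????
?????????????
?????????????
???∘⊛∘⊛⊛⊛????
???⊛⊛⊛∘⊛⊞????
???∘∘⊛∘∘∘????
???⊛∙⊞⊚∘∘????
???∙∘⊛⊞∙⊛????
????∘∘∘∙∘????
?????????????
?????????????
?????????????
?????????????

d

?????????????
?????????????
?????????????
??∘⊛∘⊛⊛⊛?????
??⊛⊛⊛∘⊛⊞⊛????
??∘∘⊛∘∘∘∘????
??⊛∙⊞∙⊚∘∘????
??∙∘⊛⊞∙⊛⊛????
???∘∘∘∙∘∘????
?????????????
?????????????
?????????????
?????????????

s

?????????????
?????????????
??∘⊛∘⊛⊛⊛?????
??⊛⊛⊛∘⊛⊞⊛????
??∘∘⊛∘∘∘∘????
??⊛∙⊞∙∘∘∘????
??∙∘⊛⊞⊚⊛⊛????
???∘∘∘∙∘∘????
????⊛⊛∙≋≋????
?????????????
?????????????
?????????????
?????????????

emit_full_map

∘⊛∘⊛⊛⊛?
⊛⊛⊛∘⊛⊞⊛
∘∘⊛∘∘∘∘
⊛∙⊞∙∘∘∘
∙∘⊛⊞⊚⊛⊛
?∘∘∘∙∘∘
??⊛⊛∙≋≋

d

?????????????
?????????????
?∘⊛∘⊛⊛⊛??????
?⊛⊛⊛∘⊛⊞⊛?????
?∘∘⊛∘∘∘∘∘????
?⊛∙⊞∙∘∘∘∘????
?∙∘⊛⊞∙⊚⊛∙????
??∘∘∘∙∘∘∘????
???⊛⊛∙≋≋⊞????
?????????????
?????????????
?????????????
?????????????

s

?????????????
?∘⊛∘⊛⊛⊛??????
?⊛⊛⊛∘⊛⊞⊛?????
?∘∘⊛∘∘∘∘∘????
?⊛∙⊞∙∘∘∘∘????
?∙∘⊛⊞∙⊛⊛∙????
??∘∘∘∙⊚∘∘????
???⊛⊛∙≋≋⊞????
????∘∙∘∘∘????
?????????????
?????????????
?????????????
?????????????

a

?????????????
??∘⊛∘⊛⊛⊛?????
??⊛⊛⊛∘⊛⊞⊛????
??∘∘⊛∘∘∘∘∘???
??⊛∙⊞∙∘∘∘∘???
??∙∘⊛⊞∙⊛⊛∙???
???∘∘∘⊚∘∘∘???
????⊛⊛∙≋≋⊞???
????⊞∘∙∘∘∘???
?????????????
?????????????
?????????????
?????????????

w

?????????????
?????????????
??∘⊛∘⊛⊛⊛?????
??⊛⊛⊛∘⊛⊞⊛????
??∘∘⊛∘∘∘∘∘???
??⊛∙⊞∙∘∘∘∘???
??∙∘⊛⊞⊚⊛⊛∙???
???∘∘∘∙∘∘∘???
????⊛⊛∙≋≋⊞???
????⊞∘∙∘∘∘???
?????????????
?????????????
?????????????

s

?????????????
??∘⊛∘⊛⊛⊛?????
??⊛⊛⊛∘⊛⊞⊛????
??∘∘⊛∘∘∘∘∘???
??⊛∙⊞∙∘∘∘∘???
??∙∘⊛⊞∙⊛⊛∙???
???∘∘∘⊚∘∘∘???
????⊛⊛∙≋≋⊞???
????⊞∘∙∘∘∘???
?????????????
?????????????
?????????????
?????????????

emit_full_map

∘⊛∘⊛⊛⊛??
⊛⊛⊛∘⊛⊞⊛?
∘∘⊛∘∘∘∘∘
⊛∙⊞∙∘∘∘∘
∙∘⊛⊞∙⊛⊛∙
?∘∘∘⊚∘∘∘
??⊛⊛∙≋≋⊞
??⊞∘∙∘∘∘

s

??∘⊛∘⊛⊛⊛?????
??⊛⊛⊛∘⊛⊞⊛????
??∘∘⊛∘∘∘∘∘???
??⊛∙⊞∙∘∘∘∘???
??∙∘⊛⊞∙⊛⊛∙???
???∘∘∘∙∘∘∘???
????⊛⊛⊚≋≋⊞???
????⊞∘∙∘∘∘???
????∙⊛⊛∘∙????
?????????????
?????????????
?????????????
?????????????

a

???∘⊛∘⊛⊛⊛????
???⊛⊛⊛∘⊛⊞⊛???
???∘∘⊛∘∘∘∘∘??
???⊛∙⊞∙∘∘∘∘??
???∙∘⊛⊞∙⊛⊛∙??
????∘∘∘∙∘∘∘??
????∙⊛⊚∙≋≋⊞??
????⊞⊞∘∙∘∘∘??
????⊞∙⊛⊛∘∙???
?????????????
?????????????
?????????????
?????????????

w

?????????????
???∘⊛∘⊛⊛⊛????
???⊛⊛⊛∘⊛⊞⊛???
???∘∘⊛∘∘∘∘∘??
???⊛∙⊞∙∘∘∘∘??
???∙∘⊛⊞∙⊛⊛∙??
????∘∘⊚∙∘∘∘??
????∙⊛⊛∙≋≋⊞??
????⊞⊞∘∙∘∘∘??
????⊞∙⊛⊛∘∙???
?????????????
?????????????
?????????????

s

???∘⊛∘⊛⊛⊛????
???⊛⊛⊛∘⊛⊞⊛???
???∘∘⊛∘∘∘∘∘??
???⊛∙⊞∙∘∘∘∘??
???∙∘⊛⊞∙⊛⊛∙??
????∘∘∘∙∘∘∘??
????∙⊛⊚∙≋≋⊞??
????⊞⊞∘∙∘∘∘??
????⊞∙⊛⊛∘∙???
?????????????
?????????????
?????????????
?????????????

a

????∘⊛∘⊛⊛⊛???
????⊛⊛⊛∘⊛⊞⊛??
????∘∘⊛∘∘∘∘∘?
????⊛∙⊞∙∘∘∘∘?
????∙∘⊛⊞∙⊛⊛∙?
????∙∘∘∘∙∘∘∘?
????∘∙⊚⊛∙≋≋⊞?
????⊞⊞⊞∘∙∘∘∘?
????⊛⊞∙⊛⊛∘∙??
?????????????
?????????????
?????????????
?????????????

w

?????????????
????∘⊛∘⊛⊛⊛???
????⊛⊛⊛∘⊛⊞⊛??
????∘∘⊛∘∘∘∘∘?
????⊛∙⊞∙∘∘∘∘?
????∙∘⊛⊞∙⊛⊛∙?
????∙∘⊚∘∙∘∘∘?
????∘∙⊛⊛∙≋≋⊞?
????⊞⊞⊞∘∙∘∘∘?
????⊛⊞∙⊛⊛∘∙??
?????????????
?????????????
?????????????

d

?????????????
???∘⊛∘⊛⊛⊛????
???⊛⊛⊛∘⊛⊞⊛???
???∘∘⊛∘∘∘∘∘??
???⊛∙⊞∙∘∘∘∘??
???∙∘⊛⊞∙⊛⊛∙??
???∙∘∘⊚∙∘∘∘??
???∘∙⊛⊛∙≋≋⊞??
???⊞⊞⊞∘∙∘∘∘??
???⊛⊞∙⊛⊛∘∙???
?????????????
?????????????
?????????????

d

?????????????
??∘⊛∘⊛⊛⊛?????
??⊛⊛⊛∘⊛⊞⊛????
??∘∘⊛∘∘∘∘∘???
??⊛∙⊞∙∘∘∘∘???
??∙∘⊛⊞∙⊛⊛∙???
??∙∘∘∘⊚∘∘∘???
??∘∙⊛⊛∙≋≋⊞???
??⊞⊞⊞∘∙∘∘∘???
??⊛⊞∙⊛⊛∘∙????
?????????????
?????????????
?????????????

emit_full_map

∘⊛∘⊛⊛⊛??
⊛⊛⊛∘⊛⊞⊛?
∘∘⊛∘∘∘∘∘
⊛∙⊞∙∘∘∘∘
∙∘⊛⊞∙⊛⊛∙
∙∘∘∘⊚∘∘∘
∘∙⊛⊛∙≋≋⊞
⊞⊞⊞∘∙∘∘∘
⊛⊞∙⊛⊛∘∙?


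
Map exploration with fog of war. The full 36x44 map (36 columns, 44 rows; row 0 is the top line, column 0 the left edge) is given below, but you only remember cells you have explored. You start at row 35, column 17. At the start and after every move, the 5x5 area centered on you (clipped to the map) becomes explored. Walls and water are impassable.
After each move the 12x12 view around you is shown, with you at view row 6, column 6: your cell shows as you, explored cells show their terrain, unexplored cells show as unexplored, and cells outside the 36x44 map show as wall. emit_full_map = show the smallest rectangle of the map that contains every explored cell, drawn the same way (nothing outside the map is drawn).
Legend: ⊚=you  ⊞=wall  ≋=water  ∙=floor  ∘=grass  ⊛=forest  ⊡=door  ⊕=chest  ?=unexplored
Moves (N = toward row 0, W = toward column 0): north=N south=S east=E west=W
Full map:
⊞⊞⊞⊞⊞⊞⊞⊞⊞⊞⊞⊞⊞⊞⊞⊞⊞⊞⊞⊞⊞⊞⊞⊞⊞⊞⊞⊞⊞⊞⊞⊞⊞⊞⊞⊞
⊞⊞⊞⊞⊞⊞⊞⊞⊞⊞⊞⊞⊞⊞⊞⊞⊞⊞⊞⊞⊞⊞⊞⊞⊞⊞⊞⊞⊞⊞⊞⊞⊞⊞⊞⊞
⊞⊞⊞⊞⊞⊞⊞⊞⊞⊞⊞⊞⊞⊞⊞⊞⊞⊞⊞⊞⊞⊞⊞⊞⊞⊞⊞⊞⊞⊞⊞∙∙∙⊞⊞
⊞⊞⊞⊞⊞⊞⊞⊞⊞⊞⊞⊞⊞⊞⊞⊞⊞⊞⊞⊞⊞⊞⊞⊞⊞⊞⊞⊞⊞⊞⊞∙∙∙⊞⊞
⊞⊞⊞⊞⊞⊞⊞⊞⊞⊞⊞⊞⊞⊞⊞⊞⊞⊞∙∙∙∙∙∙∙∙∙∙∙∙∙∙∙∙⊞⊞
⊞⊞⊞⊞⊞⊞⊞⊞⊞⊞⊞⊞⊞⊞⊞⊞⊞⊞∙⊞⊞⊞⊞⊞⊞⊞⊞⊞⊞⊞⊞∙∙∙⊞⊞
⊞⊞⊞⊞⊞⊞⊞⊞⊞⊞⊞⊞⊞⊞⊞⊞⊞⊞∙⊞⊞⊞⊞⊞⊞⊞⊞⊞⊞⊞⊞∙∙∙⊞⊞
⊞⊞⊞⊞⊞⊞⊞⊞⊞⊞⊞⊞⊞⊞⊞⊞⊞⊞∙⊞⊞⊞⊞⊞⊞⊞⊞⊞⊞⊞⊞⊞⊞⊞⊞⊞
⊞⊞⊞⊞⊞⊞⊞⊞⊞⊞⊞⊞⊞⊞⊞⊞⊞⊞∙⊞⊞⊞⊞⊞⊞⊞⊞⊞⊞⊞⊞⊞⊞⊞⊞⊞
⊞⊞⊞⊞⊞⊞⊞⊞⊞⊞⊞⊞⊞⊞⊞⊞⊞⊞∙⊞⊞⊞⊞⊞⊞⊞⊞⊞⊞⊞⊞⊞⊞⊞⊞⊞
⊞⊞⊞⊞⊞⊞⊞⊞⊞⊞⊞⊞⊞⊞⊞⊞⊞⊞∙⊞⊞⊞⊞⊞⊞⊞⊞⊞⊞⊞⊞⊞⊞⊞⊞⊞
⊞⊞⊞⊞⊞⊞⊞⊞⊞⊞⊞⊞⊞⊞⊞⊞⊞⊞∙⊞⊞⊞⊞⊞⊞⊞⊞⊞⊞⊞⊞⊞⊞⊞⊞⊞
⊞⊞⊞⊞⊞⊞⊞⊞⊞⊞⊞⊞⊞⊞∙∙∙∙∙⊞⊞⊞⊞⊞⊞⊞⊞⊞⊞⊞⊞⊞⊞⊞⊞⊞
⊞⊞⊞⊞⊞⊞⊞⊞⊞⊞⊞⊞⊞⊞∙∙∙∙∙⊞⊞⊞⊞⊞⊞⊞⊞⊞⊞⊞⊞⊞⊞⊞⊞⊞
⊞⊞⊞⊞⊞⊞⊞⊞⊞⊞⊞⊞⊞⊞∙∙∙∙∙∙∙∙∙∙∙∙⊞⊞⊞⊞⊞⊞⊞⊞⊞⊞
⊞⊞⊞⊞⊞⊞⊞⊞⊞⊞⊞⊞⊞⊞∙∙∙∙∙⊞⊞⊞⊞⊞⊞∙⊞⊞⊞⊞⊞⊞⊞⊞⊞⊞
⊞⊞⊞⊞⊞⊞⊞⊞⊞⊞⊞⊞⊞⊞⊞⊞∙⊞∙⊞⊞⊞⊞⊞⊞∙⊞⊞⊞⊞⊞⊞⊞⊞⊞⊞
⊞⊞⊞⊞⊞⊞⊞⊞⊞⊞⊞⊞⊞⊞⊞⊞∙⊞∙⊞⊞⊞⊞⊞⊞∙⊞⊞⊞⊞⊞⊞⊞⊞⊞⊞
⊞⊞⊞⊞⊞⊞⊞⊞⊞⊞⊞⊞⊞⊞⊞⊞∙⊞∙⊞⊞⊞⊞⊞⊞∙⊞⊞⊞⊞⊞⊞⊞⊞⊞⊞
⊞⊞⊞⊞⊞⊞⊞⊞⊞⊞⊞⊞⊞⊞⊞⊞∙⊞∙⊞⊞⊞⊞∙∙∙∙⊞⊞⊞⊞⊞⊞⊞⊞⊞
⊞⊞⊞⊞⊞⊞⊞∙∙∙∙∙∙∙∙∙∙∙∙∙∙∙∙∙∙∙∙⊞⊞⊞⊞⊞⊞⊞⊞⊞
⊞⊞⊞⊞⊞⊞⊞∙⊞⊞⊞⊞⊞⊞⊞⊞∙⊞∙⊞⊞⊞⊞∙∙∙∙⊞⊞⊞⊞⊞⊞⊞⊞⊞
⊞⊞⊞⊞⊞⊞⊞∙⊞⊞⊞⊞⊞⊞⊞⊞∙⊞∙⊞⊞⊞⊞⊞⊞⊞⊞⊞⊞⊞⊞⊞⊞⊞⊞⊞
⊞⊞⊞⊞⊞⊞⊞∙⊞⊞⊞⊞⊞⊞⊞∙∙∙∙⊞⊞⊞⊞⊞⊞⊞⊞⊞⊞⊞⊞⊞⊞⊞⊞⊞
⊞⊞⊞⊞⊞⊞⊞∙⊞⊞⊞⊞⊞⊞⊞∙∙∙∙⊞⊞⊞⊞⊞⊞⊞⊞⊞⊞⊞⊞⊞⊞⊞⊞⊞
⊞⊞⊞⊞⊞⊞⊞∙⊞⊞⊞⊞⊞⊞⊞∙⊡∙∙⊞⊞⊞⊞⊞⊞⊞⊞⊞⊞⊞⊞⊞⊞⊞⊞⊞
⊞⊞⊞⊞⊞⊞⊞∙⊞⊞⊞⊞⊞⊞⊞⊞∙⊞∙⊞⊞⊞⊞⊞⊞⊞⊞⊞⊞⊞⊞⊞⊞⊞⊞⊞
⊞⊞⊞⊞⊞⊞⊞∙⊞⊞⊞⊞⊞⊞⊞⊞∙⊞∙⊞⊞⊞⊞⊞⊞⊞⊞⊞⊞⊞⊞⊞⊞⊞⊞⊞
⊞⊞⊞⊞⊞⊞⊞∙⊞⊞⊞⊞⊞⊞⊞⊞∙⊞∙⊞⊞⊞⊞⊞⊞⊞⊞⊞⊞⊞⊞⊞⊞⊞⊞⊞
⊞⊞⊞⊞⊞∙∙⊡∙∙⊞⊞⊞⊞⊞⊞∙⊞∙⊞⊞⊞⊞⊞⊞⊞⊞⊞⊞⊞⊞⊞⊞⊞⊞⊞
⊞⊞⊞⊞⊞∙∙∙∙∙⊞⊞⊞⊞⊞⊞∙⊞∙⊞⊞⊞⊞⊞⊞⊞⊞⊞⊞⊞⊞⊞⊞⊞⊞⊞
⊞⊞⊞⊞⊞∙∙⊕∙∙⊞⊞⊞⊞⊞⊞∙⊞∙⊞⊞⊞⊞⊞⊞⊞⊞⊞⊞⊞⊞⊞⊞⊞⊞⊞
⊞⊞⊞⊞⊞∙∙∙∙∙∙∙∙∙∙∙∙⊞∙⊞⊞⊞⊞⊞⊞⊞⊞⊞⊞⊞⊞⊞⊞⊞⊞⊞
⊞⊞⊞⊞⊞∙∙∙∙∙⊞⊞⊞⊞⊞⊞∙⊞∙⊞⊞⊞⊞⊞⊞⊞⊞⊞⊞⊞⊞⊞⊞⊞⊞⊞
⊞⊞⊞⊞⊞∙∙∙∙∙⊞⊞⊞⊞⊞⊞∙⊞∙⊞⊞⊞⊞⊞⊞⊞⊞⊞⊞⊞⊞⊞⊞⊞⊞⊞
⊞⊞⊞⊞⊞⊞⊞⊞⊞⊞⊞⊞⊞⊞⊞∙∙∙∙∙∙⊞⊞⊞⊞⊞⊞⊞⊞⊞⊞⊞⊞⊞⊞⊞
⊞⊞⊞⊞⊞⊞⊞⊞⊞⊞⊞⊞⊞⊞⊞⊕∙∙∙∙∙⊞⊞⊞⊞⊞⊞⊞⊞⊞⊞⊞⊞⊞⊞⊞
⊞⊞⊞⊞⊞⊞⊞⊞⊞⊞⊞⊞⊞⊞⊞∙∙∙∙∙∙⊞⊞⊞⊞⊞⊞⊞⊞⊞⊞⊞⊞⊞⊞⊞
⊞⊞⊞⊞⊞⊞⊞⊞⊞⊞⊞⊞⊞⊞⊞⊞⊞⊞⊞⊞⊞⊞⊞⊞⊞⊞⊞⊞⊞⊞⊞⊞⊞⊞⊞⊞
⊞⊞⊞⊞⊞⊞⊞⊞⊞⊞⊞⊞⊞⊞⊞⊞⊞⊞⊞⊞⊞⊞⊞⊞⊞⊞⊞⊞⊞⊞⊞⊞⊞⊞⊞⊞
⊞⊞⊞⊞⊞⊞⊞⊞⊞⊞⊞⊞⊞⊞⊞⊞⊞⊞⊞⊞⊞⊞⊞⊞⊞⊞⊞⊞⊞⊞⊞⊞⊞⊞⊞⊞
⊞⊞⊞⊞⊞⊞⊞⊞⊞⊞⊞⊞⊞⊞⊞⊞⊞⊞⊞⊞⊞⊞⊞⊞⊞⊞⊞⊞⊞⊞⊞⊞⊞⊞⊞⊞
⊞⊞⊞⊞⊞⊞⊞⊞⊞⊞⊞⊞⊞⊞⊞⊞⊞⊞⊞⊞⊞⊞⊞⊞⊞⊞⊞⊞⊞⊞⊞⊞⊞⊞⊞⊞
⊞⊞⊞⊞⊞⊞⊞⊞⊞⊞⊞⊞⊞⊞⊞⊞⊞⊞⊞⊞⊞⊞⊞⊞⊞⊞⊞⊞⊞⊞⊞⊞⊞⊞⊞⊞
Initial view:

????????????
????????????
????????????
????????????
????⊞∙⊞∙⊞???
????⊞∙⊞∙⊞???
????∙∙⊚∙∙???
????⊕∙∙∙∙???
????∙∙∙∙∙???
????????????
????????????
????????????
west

????????????
????????????
????????????
????????????
????⊞⊞∙⊞∙⊞??
????⊞⊞∙⊞∙⊞??
????⊞∙⊚∙∙∙??
????⊞⊕∙∙∙∙??
????⊞∙∙∙∙∙??
????????????
????????????
????????????

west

????????????
????????????
????????????
????????????
????⊞⊞⊞∙⊞∙⊞?
????⊞⊞⊞∙⊞∙⊞?
????⊞⊞⊚∙∙∙∙?
????⊞⊞⊕∙∙∙∙?
????⊞⊞∙∙∙∙∙?
????????????
????????????
????????????

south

????????????
????????????
????????????
????⊞⊞⊞∙⊞∙⊞?
????⊞⊞⊞∙⊞∙⊞?
????⊞⊞∙∙∙∙∙?
????⊞⊞⊚∙∙∙∙?
????⊞⊞∙∙∙∙∙?
????⊞⊞⊞⊞⊞???
????????????
????????????
????????????

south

????????????
????????????
????⊞⊞⊞∙⊞∙⊞?
????⊞⊞⊞∙⊞∙⊞?
????⊞⊞∙∙∙∙∙?
????⊞⊞⊕∙∙∙∙?
????⊞⊞⊚∙∙∙∙?
????⊞⊞⊞⊞⊞???
????⊞⊞⊞⊞⊞???
????????????
????????????
????????????

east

????????????
????????????
???⊞⊞⊞∙⊞∙⊞??
???⊞⊞⊞∙⊞∙⊞??
???⊞⊞∙∙∙∙∙??
???⊞⊞⊕∙∙∙∙??
???⊞⊞∙⊚∙∙∙??
???⊞⊞⊞⊞⊞⊞???
???⊞⊞⊞⊞⊞⊞???
????????????
????????????
????????????

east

????????????
????????????
??⊞⊞⊞∙⊞∙⊞???
??⊞⊞⊞∙⊞∙⊞???
??⊞⊞∙∙∙∙∙???
??⊞⊞⊕∙∙∙∙???
??⊞⊞∙∙⊚∙∙???
??⊞⊞⊞⊞⊞⊞⊞???
??⊞⊞⊞⊞⊞⊞⊞???
????????????
????????????
????????????

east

????????????
????????????
?⊞⊞⊞∙⊞∙⊞????
?⊞⊞⊞∙⊞∙⊞????
?⊞⊞∙∙∙∙∙∙???
?⊞⊞⊕∙∙∙∙∙???
?⊞⊞∙∙∙⊚∙∙???
?⊞⊞⊞⊞⊞⊞⊞⊞???
?⊞⊞⊞⊞⊞⊞⊞⊞???
????????????
????????????
????????????

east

????????????
????????????
⊞⊞⊞∙⊞∙⊞?????
⊞⊞⊞∙⊞∙⊞?????
⊞⊞∙∙∙∙∙∙⊞???
⊞⊞⊕∙∙∙∙∙⊞???
⊞⊞∙∙∙∙⊚∙⊞???
⊞⊞⊞⊞⊞⊞⊞⊞⊞???
⊞⊞⊞⊞⊞⊞⊞⊞⊞???
????????????
????????????
????????????

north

????????????
????????????
????????????
⊞⊞⊞∙⊞∙⊞?????
⊞⊞⊞∙⊞∙⊞⊞⊞???
⊞⊞∙∙∙∙∙∙⊞???
⊞⊞⊕∙∙∙⊚∙⊞???
⊞⊞∙∙∙∙∙∙⊞???
⊞⊞⊞⊞⊞⊞⊞⊞⊞???
⊞⊞⊞⊞⊞⊞⊞⊞⊞???
????????????
????????????

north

????????????
????????????
????????????
????????????
⊞⊞⊞∙⊞∙⊞⊞⊞???
⊞⊞⊞∙⊞∙⊞⊞⊞???
⊞⊞∙∙∙∙⊚∙⊞???
⊞⊞⊕∙∙∙∙∙⊞???
⊞⊞∙∙∙∙∙∙⊞???
⊞⊞⊞⊞⊞⊞⊞⊞⊞???
⊞⊞⊞⊞⊞⊞⊞⊞⊞???
????????????

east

????????????
????????????
????????????
????????????
⊞⊞∙⊞∙⊞⊞⊞⊞???
⊞⊞∙⊞∙⊞⊞⊞⊞???
⊞∙∙∙∙∙⊚⊞⊞???
⊞⊕∙∙∙∙∙⊞⊞???
⊞∙∙∙∙∙∙⊞⊞???
⊞⊞⊞⊞⊞⊞⊞⊞????
⊞⊞⊞⊞⊞⊞⊞⊞????
????????????

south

????????????
????????????
????????????
⊞⊞∙⊞∙⊞⊞⊞⊞???
⊞⊞∙⊞∙⊞⊞⊞⊞???
⊞∙∙∙∙∙∙⊞⊞???
⊞⊕∙∙∙∙⊚⊞⊞???
⊞∙∙∙∙∙∙⊞⊞???
⊞⊞⊞⊞⊞⊞⊞⊞⊞???
⊞⊞⊞⊞⊞⊞⊞⊞????
????????????
????????????

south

????????????
????????????
⊞⊞∙⊞∙⊞⊞⊞⊞???
⊞⊞∙⊞∙⊞⊞⊞⊞???
⊞∙∙∙∙∙∙⊞⊞???
⊞⊕∙∙∙∙∙⊞⊞???
⊞∙∙∙∙∙⊚⊞⊞???
⊞⊞⊞⊞⊞⊞⊞⊞⊞???
⊞⊞⊞⊞⊞⊞⊞⊞⊞???
????????????
????????????
????????????

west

????????????
????????????
⊞⊞⊞∙⊞∙⊞⊞⊞⊞??
⊞⊞⊞∙⊞∙⊞⊞⊞⊞??
⊞⊞∙∙∙∙∙∙⊞⊞??
⊞⊞⊕∙∙∙∙∙⊞⊞??
⊞⊞∙∙∙∙⊚∙⊞⊞??
⊞⊞⊞⊞⊞⊞⊞⊞⊞⊞??
⊞⊞⊞⊞⊞⊞⊞⊞⊞⊞??
????????????
????????????
????????????

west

????????????
????????????
?⊞⊞⊞∙⊞∙⊞⊞⊞⊞?
?⊞⊞⊞∙⊞∙⊞⊞⊞⊞?
?⊞⊞∙∙∙∙∙∙⊞⊞?
?⊞⊞⊕∙∙∙∙∙⊞⊞?
?⊞⊞∙∙∙⊚∙∙⊞⊞?
?⊞⊞⊞⊞⊞⊞⊞⊞⊞⊞?
?⊞⊞⊞⊞⊞⊞⊞⊞⊞⊞?
????????????
????????????
????????????

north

????????????
????????????
????????????
?⊞⊞⊞∙⊞∙⊞⊞⊞⊞?
?⊞⊞⊞∙⊞∙⊞⊞⊞⊞?
?⊞⊞∙∙∙∙∙∙⊞⊞?
?⊞⊞⊕∙∙⊚∙∙⊞⊞?
?⊞⊞∙∙∙∙∙∙⊞⊞?
?⊞⊞⊞⊞⊞⊞⊞⊞⊞⊞?
?⊞⊞⊞⊞⊞⊞⊞⊞⊞⊞?
????????????
????????????

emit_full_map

⊞⊞⊞∙⊞∙⊞⊞⊞⊞
⊞⊞⊞∙⊞∙⊞⊞⊞⊞
⊞⊞∙∙∙∙∙∙⊞⊞
⊞⊞⊕∙∙⊚∙∙⊞⊞
⊞⊞∙∙∙∙∙∙⊞⊞
⊞⊞⊞⊞⊞⊞⊞⊞⊞⊞
⊞⊞⊞⊞⊞⊞⊞⊞⊞⊞

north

????????????
????????????
????????????
????????????
?⊞⊞⊞∙⊞∙⊞⊞⊞⊞?
?⊞⊞⊞∙⊞∙⊞⊞⊞⊞?
?⊞⊞∙∙∙⊚∙∙⊞⊞?
?⊞⊞⊕∙∙∙∙∙⊞⊞?
?⊞⊞∙∙∙∙∙∙⊞⊞?
?⊞⊞⊞⊞⊞⊞⊞⊞⊞⊞?
?⊞⊞⊞⊞⊞⊞⊞⊞⊞⊞?
????????????

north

????????????
????????????
????????????
????????????
????∙⊞∙⊞⊞???
?⊞⊞⊞∙⊞∙⊞⊞⊞⊞?
?⊞⊞⊞∙⊞⊚⊞⊞⊞⊞?
?⊞⊞∙∙∙∙∙∙⊞⊞?
?⊞⊞⊕∙∙∙∙∙⊞⊞?
?⊞⊞∙∙∙∙∙∙⊞⊞?
?⊞⊞⊞⊞⊞⊞⊞⊞⊞⊞?
?⊞⊞⊞⊞⊞⊞⊞⊞⊞⊞?

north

????????????
????????????
????????????
????????????
????∙⊞∙⊞⊞???
????∙⊞∙⊞⊞???
?⊞⊞⊞∙⊞⊚⊞⊞⊞⊞?
?⊞⊞⊞∙⊞∙⊞⊞⊞⊞?
?⊞⊞∙∙∙∙∙∙⊞⊞?
?⊞⊞⊕∙∙∙∙∙⊞⊞?
?⊞⊞∙∙∙∙∙∙⊞⊞?
?⊞⊞⊞⊞⊞⊞⊞⊞⊞⊞?

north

????????????
????????????
????????????
????????????
????∙⊞∙⊞⊞???
????∙⊞∙⊞⊞???
????∙⊞⊚⊞⊞???
?⊞⊞⊞∙⊞∙⊞⊞⊞⊞?
?⊞⊞⊞∙⊞∙⊞⊞⊞⊞?
?⊞⊞∙∙∙∙∙∙⊞⊞?
?⊞⊞⊕∙∙∙∙∙⊞⊞?
?⊞⊞∙∙∙∙∙∙⊞⊞?

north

????????????
????????????
????????????
????????????
????∙⊞∙⊞⊞???
????∙⊞∙⊞⊞???
????∙⊞⊚⊞⊞???
????∙⊞∙⊞⊞???
?⊞⊞⊞∙⊞∙⊞⊞⊞⊞?
?⊞⊞⊞∙⊞∙⊞⊞⊞⊞?
?⊞⊞∙∙∙∙∙∙⊞⊞?
?⊞⊞⊕∙∙∙∙∙⊞⊞?

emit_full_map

???∙⊞∙⊞⊞??
???∙⊞∙⊞⊞??
???∙⊞⊚⊞⊞??
???∙⊞∙⊞⊞??
⊞⊞⊞∙⊞∙⊞⊞⊞⊞
⊞⊞⊞∙⊞∙⊞⊞⊞⊞
⊞⊞∙∙∙∙∙∙⊞⊞
⊞⊞⊕∙∙∙∙∙⊞⊞
⊞⊞∙∙∙∙∙∙⊞⊞
⊞⊞⊞⊞⊞⊞⊞⊞⊞⊞
⊞⊞⊞⊞⊞⊞⊞⊞⊞⊞
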